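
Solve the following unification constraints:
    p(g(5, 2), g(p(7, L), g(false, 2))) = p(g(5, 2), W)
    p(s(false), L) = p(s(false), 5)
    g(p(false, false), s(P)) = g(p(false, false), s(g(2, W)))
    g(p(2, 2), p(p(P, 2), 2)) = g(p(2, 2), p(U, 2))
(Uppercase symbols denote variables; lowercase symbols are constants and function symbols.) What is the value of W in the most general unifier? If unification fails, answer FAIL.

g(p(7, 5), g(false, 2))

Decompose p/2: g(5, 2) = g(5, 2),  g(p(7, L), g(false, 2)) = W.
Delete trivial equation g(5, 2) = g(5, 2).
Bind W := g(p(7, L), g(false, 2)); substituting into the one remaining equation that mentions W gives: g(p(false, false), s(P)) = g(p(false, false), s(g(2, g(p(7, L), g(false, 2))))).
Decompose p/2: s(false) = s(false),  L = 5.
Delete trivial equation s(false) = s(false).
Bind L := 5; substituting into the one remaining equation that mentions L gives: g(p(false, false), s(P)) = g(p(false, false), s(g(2, g(p(7, 5), g(false, 2))))). Substituting into the earlier binding gives W := g(p(7, 5), g(false, 2)).
Decompose g/2: p(false, false) = p(false, false),  s(P) = s(g(2, g(p(7, 5), g(false, 2)))).
Delete trivial equation p(false, false) = p(false, false).
Decompose s/1: P = g(2, g(p(7, 5), g(false, 2))).
Bind P := g(2, g(p(7, 5), g(false, 2))); substituting into the remaining equation gives: g(p(2, 2), p(p(g(2, g(p(7, 5), g(false, 2))), 2), 2)) = g(p(2, 2), p(U, 2)).
Decompose g/2: p(2, 2) = p(2, 2),  p(p(g(2, g(p(7, 5), g(false, 2))), 2), 2) = p(U, 2).
Delete trivial equation p(2, 2) = p(2, 2).
Decompose p/2: p(g(2, g(p(7, 5), g(false, 2))), 2) = U,  2 = 2.
Bind U := p(g(2, g(p(7, 5), g(false, 2))), 2); no other remaining equation mentions U.
Delete trivial equation 2 = 2.
MGU = { W := g(p(7, 5), g(false, 2)), L := 5, P := g(2, g(p(7, 5), g(false, 2))), U := p(g(2, g(p(7, 5), g(false, 2))), 2) }, so W := g(p(7, 5), g(false, 2)).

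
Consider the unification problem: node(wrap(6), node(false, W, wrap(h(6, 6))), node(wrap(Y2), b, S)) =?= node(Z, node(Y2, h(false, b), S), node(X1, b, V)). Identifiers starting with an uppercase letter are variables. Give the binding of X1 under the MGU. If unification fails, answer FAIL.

Decompose node/3: wrap(6) =?= Z,  node(false, W, wrap(h(6, 6))) =?= node(Y2, h(false, b), S),  node(wrap(Y2), b, S) =?= node(X1, b, V).
Bind Z := wrap(6); no other remaining equation mentions Z.
Decompose node/3: false =?= Y2,  W =?= h(false, b),  wrap(h(6, 6)) =?= S.
Bind Y2 := false; substituting into the one remaining equation that mentions Y2 gives: node(wrap(false), b, S) =?= node(X1, b, V).
Bind W := h(false, b); no other remaining equation mentions W.
Bind S := wrap(h(6, 6)); substituting into the remaining equation gives: node(wrap(false), b, wrap(h(6, 6))) =?= node(X1, b, V).
Decompose node/3: wrap(false) =?= X1,  b =?= b,  wrap(h(6, 6)) =?= V.
Bind X1 := wrap(false); no other remaining equation mentions X1.
Delete trivial equation b =?= b.
Bind V := wrap(h(6, 6)).
MGU = { Z ↦ wrap(6), Y2 ↦ false, W ↦ h(false, b), S ↦ wrap(h(6, 6)), X1 ↦ wrap(false), V ↦ wrap(h(6, 6)) }, so X1 ↦ wrap(false).

wrap(false)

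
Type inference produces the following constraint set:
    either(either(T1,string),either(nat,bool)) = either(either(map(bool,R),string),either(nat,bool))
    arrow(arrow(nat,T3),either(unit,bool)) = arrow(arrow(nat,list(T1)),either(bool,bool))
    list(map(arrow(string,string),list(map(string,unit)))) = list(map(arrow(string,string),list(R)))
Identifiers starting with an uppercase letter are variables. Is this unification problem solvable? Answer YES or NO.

NO

Decompose either/2: either(T1,string) = either(map(bool,R),string),  either(nat,bool) = either(nat,bool).
Decompose either/2: T1 = map(bool,R),  string = string.
Bind T1 := map(bool,R); substituting into the one remaining equation that mentions T1 gives: arrow(arrow(nat,T3),either(unit,bool)) = arrow(arrow(nat,list(map(bool,R))),either(bool,bool)).
Delete trivial equation string = string.
Delete trivial equation either(nat,bool) = either(nat,bool).
Decompose arrow/2: arrow(nat,T3) = arrow(nat,list(map(bool,R))),  either(unit,bool) = either(bool,bool).
Decompose arrow/2: nat = nat,  T3 = list(map(bool,R)).
Delete trivial equation nat = nat.
Bind T3 := list(map(bool,R)); no other remaining equation mentions T3.
Decompose either/2: unit = bool,  bool = bool.
Clash: constants unit and bool differ; no unifier exists.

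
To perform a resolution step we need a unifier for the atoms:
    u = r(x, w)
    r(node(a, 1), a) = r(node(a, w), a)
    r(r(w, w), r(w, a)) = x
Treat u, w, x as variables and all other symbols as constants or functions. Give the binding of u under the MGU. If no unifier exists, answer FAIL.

r(r(r(1, 1), r(1, a)), 1)

Bind u := r(x, w); no other remaining equation mentions u.
Decompose r/2: node(a, 1) = node(a, w),  a = a.
Decompose node/2: a = a,  1 = w.
Delete trivial equation a = a.
Bind w := 1; substituting into the one remaining equation that mentions w gives: r(r(1, 1), r(1, a)) = x. Substituting into the earlier binding gives u := r(x, 1).
Delete trivial equation a = a.
Bind x := r(r(1, 1), r(1, a)). Substituting into the earlier binding gives u := r(r(r(1, 1), r(1, a)), 1).
MGU = { u ↦ r(r(r(1, 1), r(1, a)), 1), w ↦ 1, x ↦ r(r(1, 1), r(1, a)) }, so u ↦ r(r(r(1, 1), r(1, a)), 1).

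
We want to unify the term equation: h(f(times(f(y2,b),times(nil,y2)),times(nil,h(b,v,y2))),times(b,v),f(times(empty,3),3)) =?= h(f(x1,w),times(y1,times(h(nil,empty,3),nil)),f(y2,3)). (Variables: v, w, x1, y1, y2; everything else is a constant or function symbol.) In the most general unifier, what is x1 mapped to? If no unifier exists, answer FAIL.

times(f(times(empty,3),b),times(nil,times(empty,3)))

Decompose h/3: f(times(f(y2,b),times(nil,y2)),times(nil,h(b,v,y2))) =?= f(x1,w),  times(b,v) =?= times(y1,times(h(nil,empty,3),nil)),  f(times(empty,3),3) =?= f(y2,3).
Decompose f/2: times(f(y2,b),times(nil,y2)) =?= x1,  times(nil,h(b,v,y2)) =?= w.
Bind x1 := times(f(y2,b),times(nil,y2)); no other remaining equation mentions x1.
Bind w := times(nil,h(b,v,y2)); no other remaining equation mentions w.
Decompose times/2: b =?= y1,  v =?= times(h(nil,empty,3),nil).
Bind y1 := b; no other remaining equation mentions y1.
Bind v := times(h(nil,empty,3),nil); no other remaining equation mentions v. Substituting into the earlier binding gives w := times(nil,h(b,times(h(nil,empty,3),nil),y2)).
Decompose f/2: times(empty,3) =?= y2,  3 =?= 3.
Bind y2 := times(empty,3); no other remaining equation mentions y2. Substituting into the earlier bindings gives x1 := times(f(times(empty,3),b),times(nil,times(empty,3))), w := times(nil,h(b,times(h(nil,empty,3),nil),times(empty,3))).
Delete trivial equation 3 =?= 3.
MGU = { x1 -> times(f(times(empty,3),b),times(nil,times(empty,3))), w -> times(nil,h(b,times(h(nil,empty,3),nil),times(empty,3))), y1 -> b, v -> times(h(nil,empty,3),nil), y2 -> times(empty,3) }, so x1 -> times(f(times(empty,3),b),times(nil,times(empty,3))).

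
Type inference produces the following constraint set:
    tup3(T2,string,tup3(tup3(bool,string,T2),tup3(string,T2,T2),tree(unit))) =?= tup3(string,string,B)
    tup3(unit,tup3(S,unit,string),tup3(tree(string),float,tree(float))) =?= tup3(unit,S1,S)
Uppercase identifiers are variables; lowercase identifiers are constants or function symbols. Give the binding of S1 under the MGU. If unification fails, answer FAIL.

Decompose tup3/3: T2 =?= string,  string =?= string,  tup3(tup3(bool,string,T2),tup3(string,T2,T2),tree(unit)) =?= B.
Bind T2 := string; substituting into the one remaining equation that mentions T2 gives: tup3(tup3(bool,string,string),tup3(string,string,string),tree(unit)) =?= B.
Delete trivial equation string =?= string.
Bind B := tup3(tup3(bool,string,string),tup3(string,string,string),tree(unit)); no other remaining equation mentions B.
Decompose tup3/3: unit =?= unit,  tup3(S,unit,string) =?= S1,  tup3(tree(string),float,tree(float)) =?= S.
Delete trivial equation unit =?= unit.
Bind S1 := tup3(S,unit,string); no other remaining equation mentions S1.
Bind S := tup3(tree(string),float,tree(float)). Substituting into the earlier binding gives S1 := tup3(tup3(tree(string),float,tree(float)),unit,string).
MGU = { T2 -> string, B -> tup3(tup3(bool,string,string),tup3(string,string,string),tree(unit)), S1 -> tup3(tup3(tree(string),float,tree(float)),unit,string), S -> tup3(tree(string),float,tree(float)) }, so S1 -> tup3(tup3(tree(string),float,tree(float)),unit,string).

tup3(tup3(tree(string),float,tree(float)),unit,string)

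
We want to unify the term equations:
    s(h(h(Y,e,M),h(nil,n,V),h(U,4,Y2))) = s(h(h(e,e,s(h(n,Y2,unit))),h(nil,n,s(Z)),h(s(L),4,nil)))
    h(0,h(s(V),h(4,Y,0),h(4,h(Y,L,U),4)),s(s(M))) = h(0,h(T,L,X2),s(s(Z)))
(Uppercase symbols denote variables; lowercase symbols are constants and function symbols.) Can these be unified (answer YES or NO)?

Decompose s/1: h(h(Y,e,M),h(nil,n,V),h(U,4,Y2)) = h(h(e,e,s(h(n,Y2,unit))),h(nil,n,s(Z)),h(s(L),4,nil)).
Decompose h/3: h(Y,e,M) = h(e,e,s(h(n,Y2,unit))),  h(nil,n,V) = h(nil,n,s(Z)),  h(U,4,Y2) = h(s(L),4,nil).
Decompose h/3: Y = e,  e = e,  M = s(h(n,Y2,unit)).
Bind Y := e; substituting into the one remaining equation that mentions Y gives: h(0,h(s(V),h(4,e,0),h(4,h(e,L,U),4)),s(s(M))) = h(0,h(T,L,X2),s(s(Z))).
Delete trivial equation e = e.
Bind M := s(h(n,Y2,unit)); substituting into the one remaining equation that mentions M gives: h(0,h(s(V),h(4,e,0),h(4,h(e,L,U),4)),s(s(s(h(n,Y2,unit))))) = h(0,h(T,L,X2),s(s(Z))).
Decompose h/3: nil = nil,  n = n,  V = s(Z).
Delete trivial equation nil = nil.
Delete trivial equation n = n.
Bind V := s(Z); substituting into the one remaining equation that mentions V gives: h(0,h(s(s(Z)),h(4,e,0),h(4,h(e,L,U),4)),s(s(s(h(n,Y2,unit))))) = h(0,h(T,L,X2),s(s(Z))).
Decompose h/3: U = s(L),  4 = 4,  Y2 = nil.
Bind U := s(L); substituting into the one remaining equation that mentions U gives: h(0,h(s(s(Z)),h(4,e,0),h(4,h(e,L,s(L)),4)),s(s(s(h(n,Y2,unit))))) = h(0,h(T,L,X2),s(s(Z))).
Delete trivial equation 4 = 4.
Bind Y2 := nil; substituting into the remaining equation gives: h(0,h(s(s(Z)),h(4,e,0),h(4,h(e,L,s(L)),4)),s(s(s(h(n,nil,unit))))) = h(0,h(T,L,X2),s(s(Z))). Substituting into the earlier binding gives M := s(h(n,nil,unit)).
Decompose h/3: 0 = 0,  h(s(s(Z)),h(4,e,0),h(4,h(e,L,s(L)),4)) = h(T,L,X2),  s(s(s(h(n,nil,unit)))) = s(s(Z)).
Delete trivial equation 0 = 0.
Decompose h/3: s(s(Z)) = T,  h(4,e,0) = L,  h(4,h(e,L,s(L)),4) = X2.
Bind T := s(s(Z)); no other remaining equation mentions T.
Bind L := h(4,e,0); substituting into the one remaining equation that mentions L gives: h(4,h(e,h(4,e,0),s(h(4,e,0))),4) = X2. Substituting into the earlier binding gives U := s(h(4,e,0)).
Bind X2 := h(4,h(e,h(4,e,0),s(h(4,e,0))),4); no other remaining equation mentions X2.
Decompose s/1: s(s(h(n,nil,unit))) = s(Z).
Decompose s/1: s(h(n,nil,unit)) = Z.
Bind Z := s(h(n,nil,unit)). Substituting into the earlier bindings gives V := s(s(h(n,nil,unit))), T := s(s(s(h(n,nil,unit)))).
No equations remain and no clash or occurs-check failure arose, so a unifier exists.

YES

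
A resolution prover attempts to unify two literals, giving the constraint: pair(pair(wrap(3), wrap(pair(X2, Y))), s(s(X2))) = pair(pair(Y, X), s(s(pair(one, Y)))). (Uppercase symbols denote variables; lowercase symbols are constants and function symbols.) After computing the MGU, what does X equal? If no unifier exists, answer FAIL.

Decompose pair/2: pair(wrap(3), wrap(pair(X2, Y))) = pair(Y, X),  s(s(X2)) = s(s(pair(one, Y))).
Decompose pair/2: wrap(3) = Y,  wrap(pair(X2, Y)) = X.
Bind Y := wrap(3); substituting into the remaining equations gives: wrap(pair(X2, wrap(3))) = X,  s(s(X2)) = s(s(pair(one, wrap(3)))).
Bind X := wrap(pair(X2, wrap(3))); no other remaining equation mentions X.
Decompose s/1: s(X2) = s(pair(one, wrap(3))).
Decompose s/1: X2 = pair(one, wrap(3)).
Bind X2 := pair(one, wrap(3)). Substituting into the earlier binding gives X := wrap(pair(pair(one, wrap(3)), wrap(3))).
MGU = { Y := wrap(3), X := wrap(pair(pair(one, wrap(3)), wrap(3))), X2 := pair(one, wrap(3)) }, so X := wrap(pair(pair(one, wrap(3)), wrap(3))).

wrap(pair(pair(one, wrap(3)), wrap(3)))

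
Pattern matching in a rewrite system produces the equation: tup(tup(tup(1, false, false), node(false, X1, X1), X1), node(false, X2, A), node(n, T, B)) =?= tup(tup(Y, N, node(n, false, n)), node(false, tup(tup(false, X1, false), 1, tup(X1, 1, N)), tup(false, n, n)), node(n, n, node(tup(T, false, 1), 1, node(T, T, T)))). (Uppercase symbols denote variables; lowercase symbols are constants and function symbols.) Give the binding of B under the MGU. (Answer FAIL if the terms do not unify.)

node(tup(n, false, 1), 1, node(n, n, n))

Decompose tup/3: tup(tup(1, false, false), node(false, X1, X1), X1) =?= tup(Y, N, node(n, false, n)),  node(false, X2, A) =?= node(false, tup(tup(false, X1, false), 1, tup(X1, 1, N)), tup(false, n, n)),  node(n, T, B) =?= node(n, n, node(tup(T, false, 1), 1, node(T, T, T))).
Decompose tup/3: tup(1, false, false) =?= Y,  node(false, X1, X1) =?= N,  X1 =?= node(n, false, n).
Bind Y := tup(1, false, false); no other remaining equation mentions Y.
Bind N := node(false, X1, X1); substituting into the one remaining equation that mentions N gives: node(false, X2, A) =?= node(false, tup(tup(false, X1, false), 1, tup(X1, 1, node(false, X1, X1))), tup(false, n, n)).
Bind X1 := node(n, false, n); substituting into the one remaining equation that mentions X1 gives: node(false, X2, A) =?= node(false, tup(tup(false, node(n, false, n), false), 1, tup(node(n, false, n), 1, node(false, node(n, false, n), node(n, false, n)))), tup(false, n, n)). Substituting into the earlier binding gives N := node(false, node(n, false, n), node(n, false, n)).
Decompose node/3: false =?= false,  X2 =?= tup(tup(false, node(n, false, n), false), 1, tup(node(n, false, n), 1, node(false, node(n, false, n), node(n, false, n)))),  A =?= tup(false, n, n).
Delete trivial equation false =?= false.
Bind X2 := tup(tup(false, node(n, false, n), false), 1, tup(node(n, false, n), 1, node(false, node(n, false, n), node(n, false, n)))); no other remaining equation mentions X2.
Bind A := tup(false, n, n); no other remaining equation mentions A.
Decompose node/3: n =?= n,  T =?= n,  B =?= node(tup(T, false, 1), 1, node(T, T, T)).
Delete trivial equation n =?= n.
Bind T := n; substituting into the remaining equation gives: B =?= node(tup(n, false, 1), 1, node(n, n, n)).
Bind B := node(tup(n, false, 1), 1, node(n, n, n)).
MGU = { Y -> tup(1, false, false), N -> node(false, node(n, false, n), node(n, false, n)), X1 -> node(n, false, n), X2 -> tup(tup(false, node(n, false, n), false), 1, tup(node(n, false, n), 1, node(false, node(n, false, n), node(n, false, n)))), A -> tup(false, n, n), T -> n, B -> node(tup(n, false, 1), 1, node(n, n, n)) }, so B -> node(tup(n, false, 1), 1, node(n, n, n)).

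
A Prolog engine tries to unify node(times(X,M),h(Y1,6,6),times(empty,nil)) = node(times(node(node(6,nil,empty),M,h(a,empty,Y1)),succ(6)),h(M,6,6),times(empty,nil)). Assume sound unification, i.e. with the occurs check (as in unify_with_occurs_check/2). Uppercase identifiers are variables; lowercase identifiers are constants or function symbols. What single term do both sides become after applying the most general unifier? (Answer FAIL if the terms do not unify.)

Decompose node/3: times(X,M) = times(node(node(6,nil,empty),M,h(a,empty,Y1)),succ(6)),  h(Y1,6,6) = h(M,6,6),  times(empty,nil) = times(empty,nil).
Decompose times/2: X = node(node(6,nil,empty),M,h(a,empty,Y1)),  M = succ(6).
Bind X := node(node(6,nil,empty),M,h(a,empty,Y1)); no other remaining equation mentions X.
Bind M := succ(6); substituting into the one remaining equation that mentions M gives: h(Y1,6,6) = h(succ(6),6,6). Substituting into the earlier binding gives X := node(node(6,nil,empty),succ(6),h(a,empty,Y1)).
Decompose h/3: Y1 = succ(6),  6 = 6,  6 = 6.
Bind Y1 := succ(6); no other remaining equation mentions Y1. Substituting into the earlier binding gives X := node(node(6,nil,empty),succ(6),h(a,empty,succ(6))).
Delete trivial equation 6 = 6.
Delete trivial equation 6 = 6.
Delete trivial equation times(empty,nil) = times(empty,nil).
Applying the MGU to either side gives node(times(node(node(6,nil,empty),succ(6),h(a,empty,succ(6))),succ(6)),h(succ(6),6,6),times(empty,nil)).

node(times(node(node(6,nil,empty),succ(6),h(a,empty,succ(6))),succ(6)),h(succ(6),6,6),times(empty,nil))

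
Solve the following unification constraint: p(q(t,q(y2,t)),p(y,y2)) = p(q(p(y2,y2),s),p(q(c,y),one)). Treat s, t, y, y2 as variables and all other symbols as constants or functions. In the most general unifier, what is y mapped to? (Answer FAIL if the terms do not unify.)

Decompose p/2: q(t,q(y2,t)) = q(p(y2,y2),s),  p(y,y2) = p(q(c,y),one).
Decompose q/2: t = p(y2,y2),  q(y2,t) = s.
Bind t := p(y2,y2); substituting into the one remaining equation that mentions t gives: q(y2,p(y2,y2)) = s.
Bind s := q(y2,p(y2,y2)); no other remaining equation mentions s.
Decompose p/2: y = q(c,y),  y2 = one.
Occurs check fails: y occurs in q(c,y); the equation y = q(c,y) has no finite solution.

FAIL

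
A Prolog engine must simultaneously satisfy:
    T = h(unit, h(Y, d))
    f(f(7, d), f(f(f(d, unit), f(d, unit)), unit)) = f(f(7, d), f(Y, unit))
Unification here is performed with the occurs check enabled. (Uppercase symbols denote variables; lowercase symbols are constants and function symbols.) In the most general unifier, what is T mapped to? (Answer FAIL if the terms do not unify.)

Bind T := h(unit, h(Y, d)); no other remaining equation mentions T.
Decompose f/2: f(7, d) = f(7, d),  f(f(f(d, unit), f(d, unit)), unit) = f(Y, unit).
Delete trivial equation f(7, d) = f(7, d).
Decompose f/2: f(f(d, unit), f(d, unit)) = Y,  unit = unit.
Bind Y := f(f(d, unit), f(d, unit)); no other remaining equation mentions Y. Substituting into the earlier binding gives T := h(unit, h(f(f(d, unit), f(d, unit)), d)).
Delete trivial equation unit = unit.
MGU = { T ↦ h(unit, h(f(f(d, unit), f(d, unit)), d)), Y ↦ f(f(d, unit), f(d, unit)) }, so T ↦ h(unit, h(f(f(d, unit), f(d, unit)), d)).

h(unit, h(f(f(d, unit), f(d, unit)), d))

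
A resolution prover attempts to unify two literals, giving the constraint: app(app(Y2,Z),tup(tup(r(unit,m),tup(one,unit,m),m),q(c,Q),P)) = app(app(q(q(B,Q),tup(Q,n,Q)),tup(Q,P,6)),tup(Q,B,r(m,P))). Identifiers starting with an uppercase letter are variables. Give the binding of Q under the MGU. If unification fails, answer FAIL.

Decompose app/2: app(Y2,Z) = app(q(q(B,Q),tup(Q,n,Q)),tup(Q,P,6)),  tup(tup(r(unit,m),tup(one,unit,m),m),q(c,Q),P) = tup(Q,B,r(m,P)).
Decompose app/2: Y2 = q(q(B,Q),tup(Q,n,Q)),  Z = tup(Q,P,6).
Bind Y2 := q(q(B,Q),tup(Q,n,Q)); no other remaining equation mentions Y2.
Bind Z := tup(Q,P,6); no other remaining equation mentions Z.
Decompose tup/3: tup(r(unit,m),tup(one,unit,m),m) = Q,  q(c,Q) = B,  P = r(m,P).
Bind Q := tup(r(unit,m),tup(one,unit,m),m); substituting into the one remaining equation that mentions Q gives: q(c,tup(r(unit,m),tup(one,unit,m),m)) = B. Substituting into the earlier bindings gives Y2 := q(q(B,tup(r(unit,m),tup(one,unit,m),m)),tup(tup(r(unit,m),tup(one,unit,m),m),n,tup(r(unit,m),tup(one,unit,m),m))), Z := tup(tup(r(unit,m),tup(one,unit,m),m),P,6).
Bind B := q(c,tup(r(unit,m),tup(one,unit,m),m)); no other remaining equation mentions B. Substituting into the earlier binding gives Y2 := q(q(q(c,tup(r(unit,m),tup(one,unit,m),m)),tup(r(unit,m),tup(one,unit,m),m)),tup(tup(r(unit,m),tup(one,unit,m),m),n,tup(r(unit,m),tup(one,unit,m),m))).
Occurs check fails: P occurs in r(m,P); the equation P = r(m,P) has no finite solution.

FAIL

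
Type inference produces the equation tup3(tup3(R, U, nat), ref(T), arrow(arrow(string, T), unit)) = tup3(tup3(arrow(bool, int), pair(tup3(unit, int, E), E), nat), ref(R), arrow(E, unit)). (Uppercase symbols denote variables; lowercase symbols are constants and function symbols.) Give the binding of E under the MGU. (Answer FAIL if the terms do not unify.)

Decompose tup3/3: tup3(R, U, nat) = tup3(arrow(bool, int), pair(tup3(unit, int, E), E), nat),  ref(T) = ref(R),  arrow(arrow(string, T), unit) = arrow(E, unit).
Decompose tup3/3: R = arrow(bool, int),  U = pair(tup3(unit, int, E), E),  nat = nat.
Bind R := arrow(bool, int); substituting into the one remaining equation that mentions R gives: ref(T) = ref(arrow(bool, int)).
Bind U := pair(tup3(unit, int, E), E); no other remaining equation mentions U.
Delete trivial equation nat = nat.
Decompose ref/1: T = arrow(bool, int).
Bind T := arrow(bool, int); substituting into the remaining equation gives: arrow(arrow(string, arrow(bool, int)), unit) = arrow(E, unit).
Decompose arrow/2: arrow(string, arrow(bool, int)) = E,  unit = unit.
Bind E := arrow(string, arrow(bool, int)); no other remaining equation mentions E. Substituting into the earlier binding gives U := pair(tup3(unit, int, arrow(string, arrow(bool, int))), arrow(string, arrow(bool, int))).
Delete trivial equation unit = unit.
MGU = { R -> arrow(bool, int), U -> pair(tup3(unit, int, arrow(string, arrow(bool, int))), arrow(string, arrow(bool, int))), T -> arrow(bool, int), E -> arrow(string, arrow(bool, int)) }, so E -> arrow(string, arrow(bool, int)).

arrow(string, arrow(bool, int))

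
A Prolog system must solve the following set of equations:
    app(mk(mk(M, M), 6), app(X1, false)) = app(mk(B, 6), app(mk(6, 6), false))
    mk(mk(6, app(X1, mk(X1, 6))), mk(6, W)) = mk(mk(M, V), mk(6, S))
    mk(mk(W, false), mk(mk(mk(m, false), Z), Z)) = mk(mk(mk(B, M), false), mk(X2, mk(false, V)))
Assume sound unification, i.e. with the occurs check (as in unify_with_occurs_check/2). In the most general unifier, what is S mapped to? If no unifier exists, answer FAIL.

Decompose app/2: mk(mk(M, M), 6) = mk(B, 6),  app(X1, false) = app(mk(6, 6), false).
Decompose mk/2: mk(M, M) = B,  6 = 6.
Bind B := mk(M, M); substituting into the one remaining equation that mentions B gives: mk(mk(W, false), mk(mk(mk(m, false), Z), Z)) = mk(mk(mk(mk(M, M), M), false), mk(X2, mk(false, V))).
Delete trivial equation 6 = 6.
Decompose app/2: X1 = mk(6, 6),  false = false.
Bind X1 := mk(6, 6); substituting into the one remaining equation that mentions X1 gives: mk(mk(6, app(mk(6, 6), mk(mk(6, 6), 6))), mk(6, W)) = mk(mk(M, V), mk(6, S)).
Delete trivial equation false = false.
Decompose mk/2: mk(6, app(mk(6, 6), mk(mk(6, 6), 6))) = mk(M, V),  mk(6, W) = mk(6, S).
Decompose mk/2: 6 = M,  app(mk(6, 6), mk(mk(6, 6), 6)) = V.
Bind M := 6; substituting into the one remaining equation that mentions M gives: mk(mk(W, false), mk(mk(mk(m, false), Z), Z)) = mk(mk(mk(mk(6, 6), 6), false), mk(X2, mk(false, V))). Substituting into the earlier binding gives B := mk(6, 6).
Bind V := app(mk(6, 6), mk(mk(6, 6), 6)); substituting into the one remaining equation that mentions V gives: mk(mk(W, false), mk(mk(mk(m, false), Z), Z)) = mk(mk(mk(mk(6, 6), 6), false), mk(X2, mk(false, app(mk(6, 6), mk(mk(6, 6), 6))))).
Decompose mk/2: 6 = 6,  W = S.
Delete trivial equation 6 = 6.
Bind W := S; substituting into the remaining equation gives: mk(mk(S, false), mk(mk(mk(m, false), Z), Z)) = mk(mk(mk(mk(6, 6), 6), false), mk(X2, mk(false, app(mk(6, 6), mk(mk(6, 6), 6))))).
Decompose mk/2: mk(S, false) = mk(mk(mk(6, 6), 6), false),  mk(mk(mk(m, false), Z), Z) = mk(X2, mk(false, app(mk(6, 6), mk(mk(6, 6), 6)))).
Decompose mk/2: S = mk(mk(6, 6), 6),  false = false.
Bind S := mk(mk(6, 6), 6); no other remaining equation mentions S. Substituting into the earlier binding gives W := mk(mk(6, 6), 6).
Delete trivial equation false = false.
Decompose mk/2: mk(mk(m, false), Z) = X2,  Z = mk(false, app(mk(6, 6), mk(mk(6, 6), 6))).
Bind X2 := mk(mk(m, false), Z); no other remaining equation mentions X2.
Bind Z := mk(false, app(mk(6, 6), mk(mk(6, 6), 6))). Substituting into the earlier binding gives X2 := mk(mk(m, false), mk(false, app(mk(6, 6), mk(mk(6, 6), 6)))).
MGU = { B ↦ mk(6, 6), X1 ↦ mk(6, 6), M ↦ 6, V ↦ app(mk(6, 6), mk(mk(6, 6), 6)), W ↦ mk(mk(6, 6), 6), S ↦ mk(mk(6, 6), 6), X2 ↦ mk(mk(m, false), mk(false, app(mk(6, 6), mk(mk(6, 6), 6)))), Z ↦ mk(false, app(mk(6, 6), mk(mk(6, 6), 6))) }, so S ↦ mk(mk(6, 6), 6).

mk(mk(6, 6), 6)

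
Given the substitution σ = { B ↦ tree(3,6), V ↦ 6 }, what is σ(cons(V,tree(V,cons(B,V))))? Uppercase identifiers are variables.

Replace each occurrence of B with tree(3,6).
Replace each occurrence of V with 6.
Result: cons(6,tree(6,cons(tree(3,6),6))).

cons(6,tree(6,cons(tree(3,6),6)))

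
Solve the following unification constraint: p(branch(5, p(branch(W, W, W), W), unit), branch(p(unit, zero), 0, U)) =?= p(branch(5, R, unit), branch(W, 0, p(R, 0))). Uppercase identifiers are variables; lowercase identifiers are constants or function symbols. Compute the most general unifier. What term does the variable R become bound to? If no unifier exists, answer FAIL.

p(branch(p(unit, zero), p(unit, zero), p(unit, zero)), p(unit, zero))

Decompose p/2: branch(5, p(branch(W, W, W), W), unit) =?= branch(5, R, unit),  branch(p(unit, zero), 0, U) =?= branch(W, 0, p(R, 0)).
Decompose branch/3: 5 =?= 5,  p(branch(W, W, W), W) =?= R,  unit =?= unit.
Delete trivial equation 5 =?= 5.
Bind R := p(branch(W, W, W), W); substituting into the one remaining equation that mentions R gives: branch(p(unit, zero), 0, U) =?= branch(W, 0, p(p(branch(W, W, W), W), 0)).
Delete trivial equation unit =?= unit.
Decompose branch/3: p(unit, zero) =?= W,  0 =?= 0,  U =?= p(p(branch(W, W, W), W), 0).
Bind W := p(unit, zero); substituting into the one remaining equation that mentions W gives: U =?= p(p(branch(p(unit, zero), p(unit, zero), p(unit, zero)), p(unit, zero)), 0). Substituting into the earlier binding gives R := p(branch(p(unit, zero), p(unit, zero), p(unit, zero)), p(unit, zero)).
Delete trivial equation 0 =?= 0.
Bind U := p(p(branch(p(unit, zero), p(unit, zero), p(unit, zero)), p(unit, zero)), 0).
MGU = { R := p(branch(p(unit, zero), p(unit, zero), p(unit, zero)), p(unit, zero)), W := p(unit, zero), U := p(p(branch(p(unit, zero), p(unit, zero), p(unit, zero)), p(unit, zero)), 0) }, so R := p(branch(p(unit, zero), p(unit, zero), p(unit, zero)), p(unit, zero)).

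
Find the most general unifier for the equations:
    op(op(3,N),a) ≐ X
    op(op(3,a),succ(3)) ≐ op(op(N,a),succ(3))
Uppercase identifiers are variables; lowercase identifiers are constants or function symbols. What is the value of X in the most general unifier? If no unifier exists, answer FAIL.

Bind X := op(op(3,N),a); no other remaining equation mentions X.
Decompose op/2: op(3,a) ≐ op(N,a),  succ(3) ≐ succ(3).
Decompose op/2: 3 ≐ N,  a ≐ a.
Bind N := 3; no other remaining equation mentions N. Substituting into the earlier binding gives X := op(op(3,3),a).
Delete trivial equation a ≐ a.
Delete trivial equation succ(3) ≐ succ(3).
MGU = { X ↦ op(op(3,3),a), N ↦ 3 }, so X ↦ op(op(3,3),a).

op(op(3,3),a)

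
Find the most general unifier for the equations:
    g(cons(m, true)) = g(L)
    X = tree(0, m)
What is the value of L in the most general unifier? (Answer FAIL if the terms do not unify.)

cons(m, true)

Decompose g/1: cons(m, true) = L.
Bind L := cons(m, true); no other remaining equation mentions L.
Bind X := tree(0, m).
MGU = { L := cons(m, true), X := tree(0, m) }, so L := cons(m, true).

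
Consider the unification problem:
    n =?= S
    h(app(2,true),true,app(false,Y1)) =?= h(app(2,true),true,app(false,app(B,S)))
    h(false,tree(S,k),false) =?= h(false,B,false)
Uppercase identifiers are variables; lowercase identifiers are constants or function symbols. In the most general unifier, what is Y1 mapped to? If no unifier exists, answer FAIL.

Bind S := n; substituting into the remaining equations gives: h(app(2,true),true,app(false,Y1)) =?= h(app(2,true),true,app(false,app(B,n))),  h(false,tree(n,k),false) =?= h(false,B,false).
Decompose h/3: app(2,true) =?= app(2,true),  true =?= true,  app(false,Y1) =?= app(false,app(B,n)).
Delete trivial equation app(2,true) =?= app(2,true).
Delete trivial equation true =?= true.
Decompose app/2: false =?= false,  Y1 =?= app(B,n).
Delete trivial equation false =?= false.
Bind Y1 := app(B,n); no other remaining equation mentions Y1.
Decompose h/3: false =?= false,  tree(n,k) =?= B,  false =?= false.
Delete trivial equation false =?= false.
Bind B := tree(n,k); no other remaining equation mentions B. Substituting into the earlier binding gives Y1 := app(tree(n,k),n).
Delete trivial equation false =?= false.
MGU = { S -> n, Y1 -> app(tree(n,k),n), B -> tree(n,k) }, so Y1 -> app(tree(n,k),n).

app(tree(n,k),n)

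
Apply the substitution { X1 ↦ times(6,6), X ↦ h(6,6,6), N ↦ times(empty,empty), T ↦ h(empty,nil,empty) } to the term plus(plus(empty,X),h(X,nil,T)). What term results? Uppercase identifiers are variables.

plus(plus(empty,h(6,6,6)),h(h(6,6,6),nil,h(empty,nil,empty)))

Replace each occurrence of X with h(6,6,6).
Replace each occurrence of T with h(empty,nil,empty).
Result: plus(plus(empty,h(6,6,6)),h(h(6,6,6),nil,h(empty,nil,empty))).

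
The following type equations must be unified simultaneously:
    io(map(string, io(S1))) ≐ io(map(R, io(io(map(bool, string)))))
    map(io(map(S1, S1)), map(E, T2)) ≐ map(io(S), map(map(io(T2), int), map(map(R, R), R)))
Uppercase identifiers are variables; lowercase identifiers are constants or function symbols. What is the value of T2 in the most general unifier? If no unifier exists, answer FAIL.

map(map(string, string), string)

Decompose io/1: map(string, io(S1)) ≐ map(R, io(io(map(bool, string)))).
Decompose map/2: string ≐ R,  io(S1) ≐ io(io(map(bool, string))).
Bind R := string; substituting into the one remaining equation that mentions R gives: map(io(map(S1, S1)), map(E, T2)) ≐ map(io(S), map(map(io(T2), int), map(map(string, string), string))).
Decompose io/1: S1 ≐ io(map(bool, string)).
Bind S1 := io(map(bool, string)); substituting into the remaining equation gives: map(io(map(io(map(bool, string)), io(map(bool, string)))), map(E, T2)) ≐ map(io(S), map(map(io(T2), int), map(map(string, string), string))).
Decompose map/2: io(map(io(map(bool, string)), io(map(bool, string)))) ≐ io(S),  map(E, T2) ≐ map(map(io(T2), int), map(map(string, string), string)).
Decompose io/1: map(io(map(bool, string)), io(map(bool, string))) ≐ S.
Bind S := map(io(map(bool, string)), io(map(bool, string))); no other remaining equation mentions S.
Decompose map/2: E ≐ map(io(T2), int),  T2 ≐ map(map(string, string), string).
Bind E := map(io(T2), int); no other remaining equation mentions E.
Bind T2 := map(map(string, string), string). Substituting into the earlier binding gives E := map(io(map(map(string, string), string)), int).
MGU = { R := string, S1 := io(map(bool, string)), S := map(io(map(bool, string)), io(map(bool, string))), E := map(io(map(map(string, string), string)), int), T2 := map(map(string, string), string) }, so T2 := map(map(string, string), string).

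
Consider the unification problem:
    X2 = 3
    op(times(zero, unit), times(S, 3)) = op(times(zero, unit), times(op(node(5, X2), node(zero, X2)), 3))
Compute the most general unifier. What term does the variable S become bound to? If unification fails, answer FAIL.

op(node(5, 3), node(zero, 3))

Bind X2 := 3; substituting into the remaining equation gives: op(times(zero, unit), times(S, 3)) = op(times(zero, unit), times(op(node(5, 3), node(zero, 3)), 3)).
Decompose op/2: times(zero, unit) = times(zero, unit),  times(S, 3) = times(op(node(5, 3), node(zero, 3)), 3).
Delete trivial equation times(zero, unit) = times(zero, unit).
Decompose times/2: S = op(node(5, 3), node(zero, 3)),  3 = 3.
Bind S := op(node(5, 3), node(zero, 3)); no other remaining equation mentions S.
Delete trivial equation 3 = 3.
MGU = { X2 := 3, S := op(node(5, 3), node(zero, 3)) }, so S := op(node(5, 3), node(zero, 3)).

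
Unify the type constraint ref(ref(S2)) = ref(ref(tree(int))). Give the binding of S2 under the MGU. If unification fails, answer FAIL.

Decompose ref/1: ref(S2) = ref(tree(int)).
Decompose ref/1: S2 = tree(int).
Bind S2 := tree(int).
MGU = { S2 := tree(int) }, so S2 := tree(int).

tree(int)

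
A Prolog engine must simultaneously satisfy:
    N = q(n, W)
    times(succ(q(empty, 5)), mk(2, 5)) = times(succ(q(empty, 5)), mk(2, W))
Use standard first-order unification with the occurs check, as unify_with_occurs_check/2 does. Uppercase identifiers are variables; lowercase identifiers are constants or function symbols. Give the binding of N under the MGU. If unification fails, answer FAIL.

q(n, 5)

Bind N := q(n, W); no other remaining equation mentions N.
Decompose times/2: succ(q(empty, 5)) = succ(q(empty, 5)),  mk(2, 5) = mk(2, W).
Delete trivial equation succ(q(empty, 5)) = succ(q(empty, 5)).
Decompose mk/2: 2 = 2,  5 = W.
Delete trivial equation 2 = 2.
Bind W := 5. Substituting into the earlier binding gives N := q(n, 5).
MGU = { N = q(n, 5), W = 5 }, so N = q(n, 5).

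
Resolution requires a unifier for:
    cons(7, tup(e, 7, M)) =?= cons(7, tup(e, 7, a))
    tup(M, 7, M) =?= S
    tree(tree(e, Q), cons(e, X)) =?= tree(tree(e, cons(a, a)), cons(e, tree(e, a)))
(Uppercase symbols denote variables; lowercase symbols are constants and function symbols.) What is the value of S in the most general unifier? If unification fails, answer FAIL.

Decompose cons/2: 7 =?= 7,  tup(e, 7, M) =?= tup(e, 7, a).
Delete trivial equation 7 =?= 7.
Decompose tup/3: e =?= e,  7 =?= 7,  M =?= a.
Delete trivial equation e =?= e.
Delete trivial equation 7 =?= 7.
Bind M := a; substituting into the one remaining equation that mentions M gives: tup(a, 7, a) =?= S.
Bind S := tup(a, 7, a); no other remaining equation mentions S.
Decompose tree/2: tree(e, Q) =?= tree(e, cons(a, a)),  cons(e, X) =?= cons(e, tree(e, a)).
Decompose tree/2: e =?= e,  Q =?= cons(a, a).
Delete trivial equation e =?= e.
Bind Q := cons(a, a); no other remaining equation mentions Q.
Decompose cons/2: e =?= e,  X =?= tree(e, a).
Delete trivial equation e =?= e.
Bind X := tree(e, a).
MGU = { M ↦ a, S ↦ tup(a, 7, a), Q ↦ cons(a, a), X ↦ tree(e, a) }, so S ↦ tup(a, 7, a).

tup(a, 7, a)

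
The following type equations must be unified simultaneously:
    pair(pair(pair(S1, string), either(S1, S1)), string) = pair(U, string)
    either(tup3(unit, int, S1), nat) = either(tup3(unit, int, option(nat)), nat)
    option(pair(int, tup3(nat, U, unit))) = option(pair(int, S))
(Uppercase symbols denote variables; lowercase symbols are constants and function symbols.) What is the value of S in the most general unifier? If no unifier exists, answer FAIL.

Decompose pair/2: pair(pair(S1, string), either(S1, S1)) = U,  string = string.
Bind U := pair(pair(S1, string), either(S1, S1)); substituting into the one remaining equation that mentions U gives: option(pair(int, tup3(nat, pair(pair(S1, string), either(S1, S1)), unit))) = option(pair(int, S)).
Delete trivial equation string = string.
Decompose either/2: tup3(unit, int, S1) = tup3(unit, int, option(nat)),  nat = nat.
Decompose tup3/3: unit = unit,  int = int,  S1 = option(nat).
Delete trivial equation unit = unit.
Delete trivial equation int = int.
Bind S1 := option(nat); substituting into the one remaining equation that mentions S1 gives: option(pair(int, tup3(nat, pair(pair(option(nat), string), either(option(nat), option(nat))), unit))) = option(pair(int, S)). Substituting into the earlier binding gives U := pair(pair(option(nat), string), either(option(nat), option(nat))).
Delete trivial equation nat = nat.
Decompose option/1: pair(int, tup3(nat, pair(pair(option(nat), string), either(option(nat), option(nat))), unit)) = pair(int, S).
Decompose pair/2: int = int,  tup3(nat, pair(pair(option(nat), string), either(option(nat), option(nat))), unit) = S.
Delete trivial equation int = int.
Bind S := tup3(nat, pair(pair(option(nat), string), either(option(nat), option(nat))), unit).
MGU = { U -> pair(pair(option(nat), string), either(option(nat), option(nat))), S1 -> option(nat), S -> tup3(nat, pair(pair(option(nat), string), either(option(nat), option(nat))), unit) }, so S -> tup3(nat, pair(pair(option(nat), string), either(option(nat), option(nat))), unit).

tup3(nat, pair(pair(option(nat), string), either(option(nat), option(nat))), unit)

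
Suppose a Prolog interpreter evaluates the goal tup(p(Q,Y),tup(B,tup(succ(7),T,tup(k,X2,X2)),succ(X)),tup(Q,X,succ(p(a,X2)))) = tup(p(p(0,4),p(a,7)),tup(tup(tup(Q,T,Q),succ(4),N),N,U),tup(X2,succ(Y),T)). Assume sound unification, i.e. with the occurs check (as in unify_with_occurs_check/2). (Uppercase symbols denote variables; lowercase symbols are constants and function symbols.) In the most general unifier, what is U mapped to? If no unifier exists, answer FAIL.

succ(succ(p(a,7)))

Decompose tup/3: p(Q,Y) = p(p(0,4),p(a,7)),  tup(B,tup(succ(7),T,tup(k,X2,X2)),succ(X)) = tup(tup(tup(Q,T,Q),succ(4),N),N,U),  tup(Q,X,succ(p(a,X2))) = tup(X2,succ(Y),T).
Decompose p/2: Q = p(0,4),  Y = p(a,7).
Bind Q := p(0,4); substituting into the 2 remaining equations that mention Q gives: tup(B,tup(succ(7),T,tup(k,X2,X2)),succ(X)) = tup(tup(tup(p(0,4),T,p(0,4)),succ(4),N),N,U),  tup(p(0,4),X,succ(p(a,X2))) = tup(X2,succ(Y),T).
Bind Y := p(a,7); substituting into the one remaining equation that mentions Y gives: tup(p(0,4),X,succ(p(a,X2))) = tup(X2,succ(p(a,7)),T).
Decompose tup/3: B = tup(tup(p(0,4),T,p(0,4)),succ(4),N),  tup(succ(7),T,tup(k,X2,X2)) = N,  succ(X) = U.
Bind B := tup(tup(p(0,4),T,p(0,4)),succ(4),N); no other remaining equation mentions B.
Bind N := tup(succ(7),T,tup(k,X2,X2)); no other remaining equation mentions N. Substituting into the earlier binding gives B := tup(tup(p(0,4),T,p(0,4)),succ(4),tup(succ(7),T,tup(k,X2,X2))).
Bind U := succ(X); no other remaining equation mentions U.
Decompose tup/3: p(0,4) = X2,  X = succ(p(a,7)),  succ(p(a,X2)) = T.
Bind X2 := p(0,4); substituting into the one remaining equation that mentions X2 gives: succ(p(a,p(0,4))) = T. Substituting into the earlier bindings gives B := tup(tup(p(0,4),T,p(0,4)),succ(4),tup(succ(7),T,tup(k,p(0,4),p(0,4)))), N := tup(succ(7),T,tup(k,p(0,4),p(0,4))).
Bind X := succ(p(a,7)); no other remaining equation mentions X. Substituting into the earlier binding gives U := succ(succ(p(a,7))).
Bind T := succ(p(a,p(0,4))). Substituting into the earlier bindings gives B := tup(tup(p(0,4),succ(p(a,p(0,4))),p(0,4)),succ(4),tup(succ(7),succ(p(a,p(0,4))),tup(k,p(0,4),p(0,4)))), N := tup(succ(7),succ(p(a,p(0,4))),tup(k,p(0,4),p(0,4))).
MGU = { Q = p(0,4), Y = p(a,7), B = tup(tup(p(0,4),succ(p(a,p(0,4))),p(0,4)),succ(4),tup(succ(7),succ(p(a,p(0,4))),tup(k,p(0,4),p(0,4)))), N = tup(succ(7),succ(p(a,p(0,4))),tup(k,p(0,4),p(0,4))), U = succ(succ(p(a,7))), X2 = p(0,4), X = succ(p(a,7)), T = succ(p(a,p(0,4))) }, so U = succ(succ(p(a,7))).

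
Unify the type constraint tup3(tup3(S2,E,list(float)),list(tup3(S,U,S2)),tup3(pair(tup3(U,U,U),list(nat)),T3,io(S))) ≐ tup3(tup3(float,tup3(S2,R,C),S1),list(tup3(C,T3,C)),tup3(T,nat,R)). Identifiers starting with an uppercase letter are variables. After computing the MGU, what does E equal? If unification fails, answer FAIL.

Decompose tup3/3: tup3(S2,E,list(float)) ≐ tup3(float,tup3(S2,R,C),S1),  list(tup3(S,U,S2)) ≐ list(tup3(C,T3,C)),  tup3(pair(tup3(U,U,U),list(nat)),T3,io(S)) ≐ tup3(T,nat,R).
Decompose tup3/3: S2 ≐ float,  E ≐ tup3(S2,R,C),  list(float) ≐ S1.
Bind S2 := float; substituting into the 2 remaining equations that mention S2 gives: E ≐ tup3(float,R,C),  list(tup3(S,U,float)) ≐ list(tup3(C,T3,C)).
Bind E := tup3(float,R,C); no other remaining equation mentions E.
Bind S1 := list(float); no other remaining equation mentions S1.
Decompose list/1: tup3(S,U,float) ≐ tup3(C,T3,C).
Decompose tup3/3: S ≐ C,  U ≐ T3,  float ≐ C.
Bind S := C; substituting into the one remaining equation that mentions S gives: tup3(pair(tup3(U,U,U),list(nat)),T3,io(C)) ≐ tup3(T,nat,R).
Bind U := T3; substituting into the one remaining equation that mentions U gives: tup3(pair(tup3(T3,T3,T3),list(nat)),T3,io(C)) ≐ tup3(T,nat,R).
Bind C := float; substituting into the remaining equation gives: tup3(pair(tup3(T3,T3,T3),list(nat)),T3,io(float)) ≐ tup3(T,nat,R). Substituting into the earlier bindings gives E := tup3(float,R,float), S := float.
Decompose tup3/3: pair(tup3(T3,T3,T3),list(nat)) ≐ T,  T3 ≐ nat,  io(float) ≐ R.
Bind T := pair(tup3(T3,T3,T3),list(nat)); no other remaining equation mentions T.
Bind T3 := nat; no other remaining equation mentions T3. Substituting into the earlier bindings gives U := nat, T := pair(tup3(nat,nat,nat),list(nat)).
Bind R := io(float). Substituting into the earlier binding gives E := tup3(float,io(float),float).
MGU = { S2 := float, E := tup3(float,io(float),float), S1 := list(float), S := float, U := nat, C := float, T := pair(tup3(nat,nat,nat),list(nat)), T3 := nat, R := io(float) }, so E := tup3(float,io(float),float).

tup3(float,io(float),float)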